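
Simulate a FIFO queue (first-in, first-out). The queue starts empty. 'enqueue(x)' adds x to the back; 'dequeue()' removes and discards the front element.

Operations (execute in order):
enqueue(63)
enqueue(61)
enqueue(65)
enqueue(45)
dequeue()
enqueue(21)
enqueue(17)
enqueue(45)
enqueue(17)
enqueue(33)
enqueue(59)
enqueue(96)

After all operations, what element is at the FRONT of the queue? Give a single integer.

enqueue(63): queue = [63]
enqueue(61): queue = [63, 61]
enqueue(65): queue = [63, 61, 65]
enqueue(45): queue = [63, 61, 65, 45]
dequeue(): queue = [61, 65, 45]
enqueue(21): queue = [61, 65, 45, 21]
enqueue(17): queue = [61, 65, 45, 21, 17]
enqueue(45): queue = [61, 65, 45, 21, 17, 45]
enqueue(17): queue = [61, 65, 45, 21, 17, 45, 17]
enqueue(33): queue = [61, 65, 45, 21, 17, 45, 17, 33]
enqueue(59): queue = [61, 65, 45, 21, 17, 45, 17, 33, 59]
enqueue(96): queue = [61, 65, 45, 21, 17, 45, 17, 33, 59, 96]

Answer: 61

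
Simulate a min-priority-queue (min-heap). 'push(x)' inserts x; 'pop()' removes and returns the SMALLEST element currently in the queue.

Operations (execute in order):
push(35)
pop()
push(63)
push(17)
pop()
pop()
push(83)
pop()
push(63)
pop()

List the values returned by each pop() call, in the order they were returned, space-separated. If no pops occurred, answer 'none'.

push(35): heap contents = [35]
pop() → 35: heap contents = []
push(63): heap contents = [63]
push(17): heap contents = [17, 63]
pop() → 17: heap contents = [63]
pop() → 63: heap contents = []
push(83): heap contents = [83]
pop() → 83: heap contents = []
push(63): heap contents = [63]
pop() → 63: heap contents = []

Answer: 35 17 63 83 63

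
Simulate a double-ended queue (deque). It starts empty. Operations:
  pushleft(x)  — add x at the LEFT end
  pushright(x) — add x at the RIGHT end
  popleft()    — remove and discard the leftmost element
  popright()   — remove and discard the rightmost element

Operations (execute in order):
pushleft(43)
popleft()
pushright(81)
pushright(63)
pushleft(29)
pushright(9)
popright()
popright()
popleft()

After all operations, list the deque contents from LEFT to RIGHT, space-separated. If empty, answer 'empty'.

pushleft(43): [43]
popleft(): []
pushright(81): [81]
pushright(63): [81, 63]
pushleft(29): [29, 81, 63]
pushright(9): [29, 81, 63, 9]
popright(): [29, 81, 63]
popright(): [29, 81]
popleft(): [81]

Answer: 81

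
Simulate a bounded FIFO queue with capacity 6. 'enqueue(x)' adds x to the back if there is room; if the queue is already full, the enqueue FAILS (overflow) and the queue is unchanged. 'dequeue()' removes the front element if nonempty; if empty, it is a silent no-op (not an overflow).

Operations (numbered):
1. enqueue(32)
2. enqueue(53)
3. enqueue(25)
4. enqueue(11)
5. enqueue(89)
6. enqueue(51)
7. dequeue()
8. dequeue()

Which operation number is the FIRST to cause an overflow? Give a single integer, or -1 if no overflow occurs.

Answer: -1

Derivation:
1. enqueue(32): size=1
2. enqueue(53): size=2
3. enqueue(25): size=3
4. enqueue(11): size=4
5. enqueue(89): size=5
6. enqueue(51): size=6
7. dequeue(): size=5
8. dequeue(): size=4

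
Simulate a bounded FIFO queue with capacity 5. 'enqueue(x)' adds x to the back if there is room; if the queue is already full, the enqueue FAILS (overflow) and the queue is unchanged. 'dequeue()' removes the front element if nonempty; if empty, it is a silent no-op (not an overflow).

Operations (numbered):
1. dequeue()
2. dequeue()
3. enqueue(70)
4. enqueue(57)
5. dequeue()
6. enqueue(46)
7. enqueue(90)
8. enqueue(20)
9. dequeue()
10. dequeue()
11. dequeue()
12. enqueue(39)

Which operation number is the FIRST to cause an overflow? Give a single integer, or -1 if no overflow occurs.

Answer: -1

Derivation:
1. dequeue(): empty, no-op, size=0
2. dequeue(): empty, no-op, size=0
3. enqueue(70): size=1
4. enqueue(57): size=2
5. dequeue(): size=1
6. enqueue(46): size=2
7. enqueue(90): size=3
8. enqueue(20): size=4
9. dequeue(): size=3
10. dequeue(): size=2
11. dequeue(): size=1
12. enqueue(39): size=2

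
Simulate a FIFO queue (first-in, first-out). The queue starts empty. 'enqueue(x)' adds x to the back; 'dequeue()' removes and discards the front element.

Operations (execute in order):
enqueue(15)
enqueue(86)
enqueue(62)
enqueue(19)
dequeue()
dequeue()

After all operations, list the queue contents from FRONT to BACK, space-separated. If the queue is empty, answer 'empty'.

Answer: 62 19

Derivation:
enqueue(15): [15]
enqueue(86): [15, 86]
enqueue(62): [15, 86, 62]
enqueue(19): [15, 86, 62, 19]
dequeue(): [86, 62, 19]
dequeue(): [62, 19]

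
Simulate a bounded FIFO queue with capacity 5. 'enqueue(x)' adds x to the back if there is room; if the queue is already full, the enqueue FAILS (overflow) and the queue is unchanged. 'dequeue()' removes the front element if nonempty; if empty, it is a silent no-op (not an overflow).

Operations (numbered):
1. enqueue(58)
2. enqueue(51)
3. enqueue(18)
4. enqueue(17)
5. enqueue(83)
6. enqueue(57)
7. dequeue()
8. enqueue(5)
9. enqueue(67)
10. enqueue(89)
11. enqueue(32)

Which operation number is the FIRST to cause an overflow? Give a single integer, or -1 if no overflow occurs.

1. enqueue(58): size=1
2. enqueue(51): size=2
3. enqueue(18): size=3
4. enqueue(17): size=4
5. enqueue(83): size=5
6. enqueue(57): size=5=cap → OVERFLOW (fail)
7. dequeue(): size=4
8. enqueue(5): size=5
9. enqueue(67): size=5=cap → OVERFLOW (fail)
10. enqueue(89): size=5=cap → OVERFLOW (fail)
11. enqueue(32): size=5=cap → OVERFLOW (fail)

Answer: 6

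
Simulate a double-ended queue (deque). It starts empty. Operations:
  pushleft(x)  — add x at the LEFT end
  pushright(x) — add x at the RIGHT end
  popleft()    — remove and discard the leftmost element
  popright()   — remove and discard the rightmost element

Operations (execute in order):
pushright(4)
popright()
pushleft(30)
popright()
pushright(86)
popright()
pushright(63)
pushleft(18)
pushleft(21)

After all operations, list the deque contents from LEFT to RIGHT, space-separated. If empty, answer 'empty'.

Answer: 21 18 63

Derivation:
pushright(4): [4]
popright(): []
pushleft(30): [30]
popright(): []
pushright(86): [86]
popright(): []
pushright(63): [63]
pushleft(18): [18, 63]
pushleft(21): [21, 18, 63]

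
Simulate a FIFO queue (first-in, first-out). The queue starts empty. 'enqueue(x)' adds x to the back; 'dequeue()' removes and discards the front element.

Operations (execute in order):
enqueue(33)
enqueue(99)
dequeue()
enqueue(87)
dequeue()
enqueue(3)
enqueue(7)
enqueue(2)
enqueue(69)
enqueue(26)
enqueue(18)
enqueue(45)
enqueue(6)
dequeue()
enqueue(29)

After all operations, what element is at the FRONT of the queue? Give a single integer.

Answer: 3

Derivation:
enqueue(33): queue = [33]
enqueue(99): queue = [33, 99]
dequeue(): queue = [99]
enqueue(87): queue = [99, 87]
dequeue(): queue = [87]
enqueue(3): queue = [87, 3]
enqueue(7): queue = [87, 3, 7]
enqueue(2): queue = [87, 3, 7, 2]
enqueue(69): queue = [87, 3, 7, 2, 69]
enqueue(26): queue = [87, 3, 7, 2, 69, 26]
enqueue(18): queue = [87, 3, 7, 2, 69, 26, 18]
enqueue(45): queue = [87, 3, 7, 2, 69, 26, 18, 45]
enqueue(6): queue = [87, 3, 7, 2, 69, 26, 18, 45, 6]
dequeue(): queue = [3, 7, 2, 69, 26, 18, 45, 6]
enqueue(29): queue = [3, 7, 2, 69, 26, 18, 45, 6, 29]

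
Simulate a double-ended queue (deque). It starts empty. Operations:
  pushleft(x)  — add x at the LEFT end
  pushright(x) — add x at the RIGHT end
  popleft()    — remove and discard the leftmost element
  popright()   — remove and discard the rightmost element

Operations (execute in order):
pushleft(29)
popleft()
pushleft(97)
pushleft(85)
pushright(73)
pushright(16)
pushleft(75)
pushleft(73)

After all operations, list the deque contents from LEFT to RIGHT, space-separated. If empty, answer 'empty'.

Answer: 73 75 85 97 73 16

Derivation:
pushleft(29): [29]
popleft(): []
pushleft(97): [97]
pushleft(85): [85, 97]
pushright(73): [85, 97, 73]
pushright(16): [85, 97, 73, 16]
pushleft(75): [75, 85, 97, 73, 16]
pushleft(73): [73, 75, 85, 97, 73, 16]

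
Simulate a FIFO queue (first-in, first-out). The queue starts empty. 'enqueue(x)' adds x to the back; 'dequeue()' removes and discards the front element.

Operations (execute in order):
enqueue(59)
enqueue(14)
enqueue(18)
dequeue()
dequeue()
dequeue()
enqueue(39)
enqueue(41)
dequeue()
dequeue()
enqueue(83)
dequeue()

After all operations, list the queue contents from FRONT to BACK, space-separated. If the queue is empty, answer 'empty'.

enqueue(59): [59]
enqueue(14): [59, 14]
enqueue(18): [59, 14, 18]
dequeue(): [14, 18]
dequeue(): [18]
dequeue(): []
enqueue(39): [39]
enqueue(41): [39, 41]
dequeue(): [41]
dequeue(): []
enqueue(83): [83]
dequeue(): []

Answer: empty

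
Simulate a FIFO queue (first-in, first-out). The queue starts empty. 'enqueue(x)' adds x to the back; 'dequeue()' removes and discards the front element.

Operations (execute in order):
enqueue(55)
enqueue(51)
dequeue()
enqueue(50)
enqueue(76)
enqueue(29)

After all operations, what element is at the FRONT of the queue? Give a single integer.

enqueue(55): queue = [55]
enqueue(51): queue = [55, 51]
dequeue(): queue = [51]
enqueue(50): queue = [51, 50]
enqueue(76): queue = [51, 50, 76]
enqueue(29): queue = [51, 50, 76, 29]

Answer: 51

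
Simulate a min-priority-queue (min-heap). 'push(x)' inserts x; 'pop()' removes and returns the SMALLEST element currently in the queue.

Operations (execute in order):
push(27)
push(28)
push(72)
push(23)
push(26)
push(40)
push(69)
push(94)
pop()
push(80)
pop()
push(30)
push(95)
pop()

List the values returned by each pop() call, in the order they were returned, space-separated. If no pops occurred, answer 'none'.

push(27): heap contents = [27]
push(28): heap contents = [27, 28]
push(72): heap contents = [27, 28, 72]
push(23): heap contents = [23, 27, 28, 72]
push(26): heap contents = [23, 26, 27, 28, 72]
push(40): heap contents = [23, 26, 27, 28, 40, 72]
push(69): heap contents = [23, 26, 27, 28, 40, 69, 72]
push(94): heap contents = [23, 26, 27, 28, 40, 69, 72, 94]
pop() → 23: heap contents = [26, 27, 28, 40, 69, 72, 94]
push(80): heap contents = [26, 27, 28, 40, 69, 72, 80, 94]
pop() → 26: heap contents = [27, 28, 40, 69, 72, 80, 94]
push(30): heap contents = [27, 28, 30, 40, 69, 72, 80, 94]
push(95): heap contents = [27, 28, 30, 40, 69, 72, 80, 94, 95]
pop() → 27: heap contents = [28, 30, 40, 69, 72, 80, 94, 95]

Answer: 23 26 27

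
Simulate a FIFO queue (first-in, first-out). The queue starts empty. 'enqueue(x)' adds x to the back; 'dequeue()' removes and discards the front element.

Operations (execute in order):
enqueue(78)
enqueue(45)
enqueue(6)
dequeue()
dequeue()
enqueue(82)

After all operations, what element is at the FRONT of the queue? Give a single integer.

enqueue(78): queue = [78]
enqueue(45): queue = [78, 45]
enqueue(6): queue = [78, 45, 6]
dequeue(): queue = [45, 6]
dequeue(): queue = [6]
enqueue(82): queue = [6, 82]

Answer: 6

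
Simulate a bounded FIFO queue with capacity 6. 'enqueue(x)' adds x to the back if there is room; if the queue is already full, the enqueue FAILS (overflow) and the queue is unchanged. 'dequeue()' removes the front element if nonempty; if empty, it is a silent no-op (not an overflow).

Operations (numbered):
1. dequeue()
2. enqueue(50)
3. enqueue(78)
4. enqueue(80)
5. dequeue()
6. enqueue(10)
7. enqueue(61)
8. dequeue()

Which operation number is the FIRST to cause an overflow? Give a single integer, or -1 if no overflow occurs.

1. dequeue(): empty, no-op, size=0
2. enqueue(50): size=1
3. enqueue(78): size=2
4. enqueue(80): size=3
5. dequeue(): size=2
6. enqueue(10): size=3
7. enqueue(61): size=4
8. dequeue(): size=3

Answer: -1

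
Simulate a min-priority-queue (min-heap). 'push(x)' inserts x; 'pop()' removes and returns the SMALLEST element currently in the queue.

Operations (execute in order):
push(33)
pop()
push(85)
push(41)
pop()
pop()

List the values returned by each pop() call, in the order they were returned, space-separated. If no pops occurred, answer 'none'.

Answer: 33 41 85

Derivation:
push(33): heap contents = [33]
pop() → 33: heap contents = []
push(85): heap contents = [85]
push(41): heap contents = [41, 85]
pop() → 41: heap contents = [85]
pop() → 85: heap contents = []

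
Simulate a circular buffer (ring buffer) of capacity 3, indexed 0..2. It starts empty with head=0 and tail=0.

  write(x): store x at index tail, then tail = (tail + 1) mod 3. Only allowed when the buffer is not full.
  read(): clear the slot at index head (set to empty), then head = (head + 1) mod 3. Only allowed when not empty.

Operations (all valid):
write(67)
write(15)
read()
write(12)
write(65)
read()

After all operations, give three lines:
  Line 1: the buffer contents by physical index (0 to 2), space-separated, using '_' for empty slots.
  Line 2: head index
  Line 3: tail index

Answer: 65 _ 12
2
1

Derivation:
write(67): buf=[67 _ _], head=0, tail=1, size=1
write(15): buf=[67 15 _], head=0, tail=2, size=2
read(): buf=[_ 15 _], head=1, tail=2, size=1
write(12): buf=[_ 15 12], head=1, tail=0, size=2
write(65): buf=[65 15 12], head=1, tail=1, size=3
read(): buf=[65 _ 12], head=2, tail=1, size=2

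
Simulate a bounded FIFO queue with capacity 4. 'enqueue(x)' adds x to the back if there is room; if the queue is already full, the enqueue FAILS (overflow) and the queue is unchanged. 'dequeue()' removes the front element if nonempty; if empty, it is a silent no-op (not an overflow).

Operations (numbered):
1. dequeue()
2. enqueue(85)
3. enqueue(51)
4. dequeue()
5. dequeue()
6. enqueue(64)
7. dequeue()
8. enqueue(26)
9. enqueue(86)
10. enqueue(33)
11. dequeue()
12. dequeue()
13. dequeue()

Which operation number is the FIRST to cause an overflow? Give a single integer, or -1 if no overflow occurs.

Answer: -1

Derivation:
1. dequeue(): empty, no-op, size=0
2. enqueue(85): size=1
3. enqueue(51): size=2
4. dequeue(): size=1
5. dequeue(): size=0
6. enqueue(64): size=1
7. dequeue(): size=0
8. enqueue(26): size=1
9. enqueue(86): size=2
10. enqueue(33): size=3
11. dequeue(): size=2
12. dequeue(): size=1
13. dequeue(): size=0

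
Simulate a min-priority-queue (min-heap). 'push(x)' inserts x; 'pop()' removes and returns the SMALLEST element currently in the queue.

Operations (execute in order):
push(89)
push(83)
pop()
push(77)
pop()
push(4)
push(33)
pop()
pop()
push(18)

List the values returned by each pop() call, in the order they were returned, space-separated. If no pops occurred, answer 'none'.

push(89): heap contents = [89]
push(83): heap contents = [83, 89]
pop() → 83: heap contents = [89]
push(77): heap contents = [77, 89]
pop() → 77: heap contents = [89]
push(4): heap contents = [4, 89]
push(33): heap contents = [4, 33, 89]
pop() → 4: heap contents = [33, 89]
pop() → 33: heap contents = [89]
push(18): heap contents = [18, 89]

Answer: 83 77 4 33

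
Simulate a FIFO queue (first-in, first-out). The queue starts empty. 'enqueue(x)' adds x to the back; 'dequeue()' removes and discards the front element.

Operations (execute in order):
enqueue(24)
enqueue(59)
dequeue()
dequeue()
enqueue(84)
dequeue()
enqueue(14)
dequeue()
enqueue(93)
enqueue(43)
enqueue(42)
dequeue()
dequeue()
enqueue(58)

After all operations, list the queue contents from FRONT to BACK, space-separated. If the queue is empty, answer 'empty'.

enqueue(24): [24]
enqueue(59): [24, 59]
dequeue(): [59]
dequeue(): []
enqueue(84): [84]
dequeue(): []
enqueue(14): [14]
dequeue(): []
enqueue(93): [93]
enqueue(43): [93, 43]
enqueue(42): [93, 43, 42]
dequeue(): [43, 42]
dequeue(): [42]
enqueue(58): [42, 58]

Answer: 42 58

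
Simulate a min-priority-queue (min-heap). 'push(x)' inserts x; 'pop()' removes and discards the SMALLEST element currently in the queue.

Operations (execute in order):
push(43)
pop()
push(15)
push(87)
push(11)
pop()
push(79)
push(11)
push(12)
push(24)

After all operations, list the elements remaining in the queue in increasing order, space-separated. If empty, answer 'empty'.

Answer: 11 12 15 24 79 87

Derivation:
push(43): heap contents = [43]
pop() → 43: heap contents = []
push(15): heap contents = [15]
push(87): heap contents = [15, 87]
push(11): heap contents = [11, 15, 87]
pop() → 11: heap contents = [15, 87]
push(79): heap contents = [15, 79, 87]
push(11): heap contents = [11, 15, 79, 87]
push(12): heap contents = [11, 12, 15, 79, 87]
push(24): heap contents = [11, 12, 15, 24, 79, 87]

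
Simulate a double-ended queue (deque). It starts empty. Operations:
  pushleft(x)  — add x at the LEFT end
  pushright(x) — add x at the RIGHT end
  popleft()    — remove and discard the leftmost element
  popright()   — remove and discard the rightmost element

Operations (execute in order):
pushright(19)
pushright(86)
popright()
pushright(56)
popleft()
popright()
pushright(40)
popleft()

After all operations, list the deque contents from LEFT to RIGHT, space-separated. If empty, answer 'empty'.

pushright(19): [19]
pushright(86): [19, 86]
popright(): [19]
pushright(56): [19, 56]
popleft(): [56]
popright(): []
pushright(40): [40]
popleft(): []

Answer: empty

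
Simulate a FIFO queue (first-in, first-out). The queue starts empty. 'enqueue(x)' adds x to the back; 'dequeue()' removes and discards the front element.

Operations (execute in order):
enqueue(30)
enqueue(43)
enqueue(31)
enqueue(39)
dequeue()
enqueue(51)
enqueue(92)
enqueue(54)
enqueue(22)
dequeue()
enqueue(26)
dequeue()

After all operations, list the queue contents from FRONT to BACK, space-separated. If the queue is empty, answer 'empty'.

Answer: 39 51 92 54 22 26

Derivation:
enqueue(30): [30]
enqueue(43): [30, 43]
enqueue(31): [30, 43, 31]
enqueue(39): [30, 43, 31, 39]
dequeue(): [43, 31, 39]
enqueue(51): [43, 31, 39, 51]
enqueue(92): [43, 31, 39, 51, 92]
enqueue(54): [43, 31, 39, 51, 92, 54]
enqueue(22): [43, 31, 39, 51, 92, 54, 22]
dequeue(): [31, 39, 51, 92, 54, 22]
enqueue(26): [31, 39, 51, 92, 54, 22, 26]
dequeue(): [39, 51, 92, 54, 22, 26]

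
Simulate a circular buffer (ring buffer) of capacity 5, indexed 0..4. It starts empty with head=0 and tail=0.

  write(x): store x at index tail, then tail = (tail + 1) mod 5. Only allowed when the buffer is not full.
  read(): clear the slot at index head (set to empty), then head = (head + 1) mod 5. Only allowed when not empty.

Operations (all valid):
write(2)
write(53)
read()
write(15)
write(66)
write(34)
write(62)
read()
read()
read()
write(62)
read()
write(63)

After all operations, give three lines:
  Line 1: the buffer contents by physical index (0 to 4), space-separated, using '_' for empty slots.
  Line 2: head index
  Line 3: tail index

write(2): buf=[2 _ _ _ _], head=0, tail=1, size=1
write(53): buf=[2 53 _ _ _], head=0, tail=2, size=2
read(): buf=[_ 53 _ _ _], head=1, tail=2, size=1
write(15): buf=[_ 53 15 _ _], head=1, tail=3, size=2
write(66): buf=[_ 53 15 66 _], head=1, tail=4, size=3
write(34): buf=[_ 53 15 66 34], head=1, tail=0, size=4
write(62): buf=[62 53 15 66 34], head=1, tail=1, size=5
read(): buf=[62 _ 15 66 34], head=2, tail=1, size=4
read(): buf=[62 _ _ 66 34], head=3, tail=1, size=3
read(): buf=[62 _ _ _ 34], head=4, tail=1, size=2
write(62): buf=[62 62 _ _ 34], head=4, tail=2, size=3
read(): buf=[62 62 _ _ _], head=0, tail=2, size=2
write(63): buf=[62 62 63 _ _], head=0, tail=3, size=3

Answer: 62 62 63 _ _
0
3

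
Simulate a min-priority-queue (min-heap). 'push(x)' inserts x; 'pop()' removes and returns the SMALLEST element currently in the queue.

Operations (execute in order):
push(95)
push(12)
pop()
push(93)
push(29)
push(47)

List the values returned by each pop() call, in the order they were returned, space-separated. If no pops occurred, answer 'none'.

Answer: 12

Derivation:
push(95): heap contents = [95]
push(12): heap contents = [12, 95]
pop() → 12: heap contents = [95]
push(93): heap contents = [93, 95]
push(29): heap contents = [29, 93, 95]
push(47): heap contents = [29, 47, 93, 95]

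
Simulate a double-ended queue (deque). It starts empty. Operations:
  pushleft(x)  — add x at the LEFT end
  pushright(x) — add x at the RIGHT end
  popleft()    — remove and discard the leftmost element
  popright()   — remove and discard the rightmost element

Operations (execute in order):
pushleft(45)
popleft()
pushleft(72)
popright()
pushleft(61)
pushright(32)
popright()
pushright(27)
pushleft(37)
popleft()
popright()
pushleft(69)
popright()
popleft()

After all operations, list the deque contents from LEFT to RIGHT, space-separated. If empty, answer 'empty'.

Answer: empty

Derivation:
pushleft(45): [45]
popleft(): []
pushleft(72): [72]
popright(): []
pushleft(61): [61]
pushright(32): [61, 32]
popright(): [61]
pushright(27): [61, 27]
pushleft(37): [37, 61, 27]
popleft(): [61, 27]
popright(): [61]
pushleft(69): [69, 61]
popright(): [69]
popleft(): []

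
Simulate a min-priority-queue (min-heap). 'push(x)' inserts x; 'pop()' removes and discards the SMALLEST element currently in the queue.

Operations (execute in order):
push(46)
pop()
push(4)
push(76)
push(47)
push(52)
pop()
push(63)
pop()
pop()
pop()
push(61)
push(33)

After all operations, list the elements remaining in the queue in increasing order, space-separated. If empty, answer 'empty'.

push(46): heap contents = [46]
pop() → 46: heap contents = []
push(4): heap contents = [4]
push(76): heap contents = [4, 76]
push(47): heap contents = [4, 47, 76]
push(52): heap contents = [4, 47, 52, 76]
pop() → 4: heap contents = [47, 52, 76]
push(63): heap contents = [47, 52, 63, 76]
pop() → 47: heap contents = [52, 63, 76]
pop() → 52: heap contents = [63, 76]
pop() → 63: heap contents = [76]
push(61): heap contents = [61, 76]
push(33): heap contents = [33, 61, 76]

Answer: 33 61 76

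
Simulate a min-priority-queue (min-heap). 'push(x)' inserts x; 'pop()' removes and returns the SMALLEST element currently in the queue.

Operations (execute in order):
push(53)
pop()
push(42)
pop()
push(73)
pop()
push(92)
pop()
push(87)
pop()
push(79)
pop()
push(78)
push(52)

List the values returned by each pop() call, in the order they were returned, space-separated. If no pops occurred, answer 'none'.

push(53): heap contents = [53]
pop() → 53: heap contents = []
push(42): heap contents = [42]
pop() → 42: heap contents = []
push(73): heap contents = [73]
pop() → 73: heap contents = []
push(92): heap contents = [92]
pop() → 92: heap contents = []
push(87): heap contents = [87]
pop() → 87: heap contents = []
push(79): heap contents = [79]
pop() → 79: heap contents = []
push(78): heap contents = [78]
push(52): heap contents = [52, 78]

Answer: 53 42 73 92 87 79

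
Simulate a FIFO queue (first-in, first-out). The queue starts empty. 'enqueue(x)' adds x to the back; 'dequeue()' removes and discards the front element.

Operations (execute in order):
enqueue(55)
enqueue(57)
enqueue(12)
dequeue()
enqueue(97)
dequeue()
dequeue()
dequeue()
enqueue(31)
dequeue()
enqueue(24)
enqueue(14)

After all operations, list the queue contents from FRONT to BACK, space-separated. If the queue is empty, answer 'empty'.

Answer: 24 14

Derivation:
enqueue(55): [55]
enqueue(57): [55, 57]
enqueue(12): [55, 57, 12]
dequeue(): [57, 12]
enqueue(97): [57, 12, 97]
dequeue(): [12, 97]
dequeue(): [97]
dequeue(): []
enqueue(31): [31]
dequeue(): []
enqueue(24): [24]
enqueue(14): [24, 14]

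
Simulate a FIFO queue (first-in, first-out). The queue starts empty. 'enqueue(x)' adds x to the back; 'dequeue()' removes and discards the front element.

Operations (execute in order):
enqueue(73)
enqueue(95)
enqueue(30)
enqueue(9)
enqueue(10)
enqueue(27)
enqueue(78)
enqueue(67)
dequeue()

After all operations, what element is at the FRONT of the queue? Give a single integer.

Answer: 95

Derivation:
enqueue(73): queue = [73]
enqueue(95): queue = [73, 95]
enqueue(30): queue = [73, 95, 30]
enqueue(9): queue = [73, 95, 30, 9]
enqueue(10): queue = [73, 95, 30, 9, 10]
enqueue(27): queue = [73, 95, 30, 9, 10, 27]
enqueue(78): queue = [73, 95, 30, 9, 10, 27, 78]
enqueue(67): queue = [73, 95, 30, 9, 10, 27, 78, 67]
dequeue(): queue = [95, 30, 9, 10, 27, 78, 67]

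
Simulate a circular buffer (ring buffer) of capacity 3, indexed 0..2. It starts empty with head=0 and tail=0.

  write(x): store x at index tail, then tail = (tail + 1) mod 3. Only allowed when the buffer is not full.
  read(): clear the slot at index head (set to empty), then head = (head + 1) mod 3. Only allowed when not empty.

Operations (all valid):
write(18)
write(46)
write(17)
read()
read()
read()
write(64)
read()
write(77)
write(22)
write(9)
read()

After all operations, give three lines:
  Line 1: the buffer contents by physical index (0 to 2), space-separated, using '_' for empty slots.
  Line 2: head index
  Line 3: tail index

write(18): buf=[18 _ _], head=0, tail=1, size=1
write(46): buf=[18 46 _], head=0, tail=2, size=2
write(17): buf=[18 46 17], head=0, tail=0, size=3
read(): buf=[_ 46 17], head=1, tail=0, size=2
read(): buf=[_ _ 17], head=2, tail=0, size=1
read(): buf=[_ _ _], head=0, tail=0, size=0
write(64): buf=[64 _ _], head=0, tail=1, size=1
read(): buf=[_ _ _], head=1, tail=1, size=0
write(77): buf=[_ 77 _], head=1, tail=2, size=1
write(22): buf=[_ 77 22], head=1, tail=0, size=2
write(9): buf=[9 77 22], head=1, tail=1, size=3
read(): buf=[9 _ 22], head=2, tail=1, size=2

Answer: 9 _ 22
2
1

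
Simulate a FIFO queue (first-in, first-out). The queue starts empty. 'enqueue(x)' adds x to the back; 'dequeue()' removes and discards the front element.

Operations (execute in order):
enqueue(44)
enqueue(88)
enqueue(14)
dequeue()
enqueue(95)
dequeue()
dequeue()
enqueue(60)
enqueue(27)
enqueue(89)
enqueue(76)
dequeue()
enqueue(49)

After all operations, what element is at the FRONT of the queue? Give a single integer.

Answer: 60

Derivation:
enqueue(44): queue = [44]
enqueue(88): queue = [44, 88]
enqueue(14): queue = [44, 88, 14]
dequeue(): queue = [88, 14]
enqueue(95): queue = [88, 14, 95]
dequeue(): queue = [14, 95]
dequeue(): queue = [95]
enqueue(60): queue = [95, 60]
enqueue(27): queue = [95, 60, 27]
enqueue(89): queue = [95, 60, 27, 89]
enqueue(76): queue = [95, 60, 27, 89, 76]
dequeue(): queue = [60, 27, 89, 76]
enqueue(49): queue = [60, 27, 89, 76, 49]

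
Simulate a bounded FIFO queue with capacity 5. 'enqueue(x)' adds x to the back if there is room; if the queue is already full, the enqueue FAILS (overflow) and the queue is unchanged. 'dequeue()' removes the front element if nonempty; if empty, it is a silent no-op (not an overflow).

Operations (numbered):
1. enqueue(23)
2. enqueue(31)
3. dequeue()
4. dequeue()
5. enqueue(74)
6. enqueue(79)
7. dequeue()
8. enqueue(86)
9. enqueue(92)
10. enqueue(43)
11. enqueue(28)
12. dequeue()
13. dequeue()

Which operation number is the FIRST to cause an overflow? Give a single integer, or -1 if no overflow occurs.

Answer: -1

Derivation:
1. enqueue(23): size=1
2. enqueue(31): size=2
3. dequeue(): size=1
4. dequeue(): size=0
5. enqueue(74): size=1
6. enqueue(79): size=2
7. dequeue(): size=1
8. enqueue(86): size=2
9. enqueue(92): size=3
10. enqueue(43): size=4
11. enqueue(28): size=5
12. dequeue(): size=4
13. dequeue(): size=3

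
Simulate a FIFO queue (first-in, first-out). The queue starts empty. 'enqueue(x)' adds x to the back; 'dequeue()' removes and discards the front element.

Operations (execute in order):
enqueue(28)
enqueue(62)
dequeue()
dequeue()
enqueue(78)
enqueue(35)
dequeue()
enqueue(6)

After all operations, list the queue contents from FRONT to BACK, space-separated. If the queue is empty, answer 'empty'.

enqueue(28): [28]
enqueue(62): [28, 62]
dequeue(): [62]
dequeue(): []
enqueue(78): [78]
enqueue(35): [78, 35]
dequeue(): [35]
enqueue(6): [35, 6]

Answer: 35 6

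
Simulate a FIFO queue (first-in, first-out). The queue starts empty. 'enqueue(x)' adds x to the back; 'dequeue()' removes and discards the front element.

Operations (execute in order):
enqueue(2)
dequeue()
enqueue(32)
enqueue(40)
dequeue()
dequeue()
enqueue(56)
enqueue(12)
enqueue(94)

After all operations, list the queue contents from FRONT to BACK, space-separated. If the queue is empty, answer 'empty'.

Answer: 56 12 94

Derivation:
enqueue(2): [2]
dequeue(): []
enqueue(32): [32]
enqueue(40): [32, 40]
dequeue(): [40]
dequeue(): []
enqueue(56): [56]
enqueue(12): [56, 12]
enqueue(94): [56, 12, 94]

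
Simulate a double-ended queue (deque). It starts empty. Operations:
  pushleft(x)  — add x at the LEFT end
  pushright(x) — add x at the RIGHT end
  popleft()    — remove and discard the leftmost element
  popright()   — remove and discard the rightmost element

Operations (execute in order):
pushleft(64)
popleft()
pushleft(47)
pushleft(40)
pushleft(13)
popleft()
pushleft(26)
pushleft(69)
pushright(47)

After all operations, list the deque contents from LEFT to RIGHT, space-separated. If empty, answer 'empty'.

pushleft(64): [64]
popleft(): []
pushleft(47): [47]
pushleft(40): [40, 47]
pushleft(13): [13, 40, 47]
popleft(): [40, 47]
pushleft(26): [26, 40, 47]
pushleft(69): [69, 26, 40, 47]
pushright(47): [69, 26, 40, 47, 47]

Answer: 69 26 40 47 47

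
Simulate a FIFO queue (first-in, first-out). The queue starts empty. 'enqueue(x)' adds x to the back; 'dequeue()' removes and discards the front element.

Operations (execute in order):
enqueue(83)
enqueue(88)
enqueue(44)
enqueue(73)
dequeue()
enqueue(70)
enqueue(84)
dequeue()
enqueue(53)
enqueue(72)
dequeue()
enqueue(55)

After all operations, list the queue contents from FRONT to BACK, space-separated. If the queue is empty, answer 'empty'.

Answer: 73 70 84 53 72 55

Derivation:
enqueue(83): [83]
enqueue(88): [83, 88]
enqueue(44): [83, 88, 44]
enqueue(73): [83, 88, 44, 73]
dequeue(): [88, 44, 73]
enqueue(70): [88, 44, 73, 70]
enqueue(84): [88, 44, 73, 70, 84]
dequeue(): [44, 73, 70, 84]
enqueue(53): [44, 73, 70, 84, 53]
enqueue(72): [44, 73, 70, 84, 53, 72]
dequeue(): [73, 70, 84, 53, 72]
enqueue(55): [73, 70, 84, 53, 72, 55]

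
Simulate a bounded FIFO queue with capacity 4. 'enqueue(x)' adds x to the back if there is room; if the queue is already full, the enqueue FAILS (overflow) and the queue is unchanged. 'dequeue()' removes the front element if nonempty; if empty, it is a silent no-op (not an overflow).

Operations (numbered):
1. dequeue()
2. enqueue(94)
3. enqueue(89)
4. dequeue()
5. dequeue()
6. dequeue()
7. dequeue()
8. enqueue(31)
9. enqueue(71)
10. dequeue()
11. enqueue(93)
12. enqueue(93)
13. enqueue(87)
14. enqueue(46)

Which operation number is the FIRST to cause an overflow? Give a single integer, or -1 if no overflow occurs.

Answer: 14

Derivation:
1. dequeue(): empty, no-op, size=0
2. enqueue(94): size=1
3. enqueue(89): size=2
4. dequeue(): size=1
5. dequeue(): size=0
6. dequeue(): empty, no-op, size=0
7. dequeue(): empty, no-op, size=0
8. enqueue(31): size=1
9. enqueue(71): size=2
10. dequeue(): size=1
11. enqueue(93): size=2
12. enqueue(93): size=3
13. enqueue(87): size=4
14. enqueue(46): size=4=cap → OVERFLOW (fail)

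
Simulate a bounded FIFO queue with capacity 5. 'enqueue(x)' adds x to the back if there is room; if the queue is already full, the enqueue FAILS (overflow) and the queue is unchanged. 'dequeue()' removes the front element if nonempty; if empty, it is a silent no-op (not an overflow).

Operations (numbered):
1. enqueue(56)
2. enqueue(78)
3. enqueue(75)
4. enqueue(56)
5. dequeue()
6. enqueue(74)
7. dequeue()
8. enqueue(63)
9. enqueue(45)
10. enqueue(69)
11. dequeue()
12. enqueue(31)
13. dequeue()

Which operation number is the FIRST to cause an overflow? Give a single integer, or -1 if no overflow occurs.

Answer: 10

Derivation:
1. enqueue(56): size=1
2. enqueue(78): size=2
3. enqueue(75): size=3
4. enqueue(56): size=4
5. dequeue(): size=3
6. enqueue(74): size=4
7. dequeue(): size=3
8. enqueue(63): size=4
9. enqueue(45): size=5
10. enqueue(69): size=5=cap → OVERFLOW (fail)
11. dequeue(): size=4
12. enqueue(31): size=5
13. dequeue(): size=4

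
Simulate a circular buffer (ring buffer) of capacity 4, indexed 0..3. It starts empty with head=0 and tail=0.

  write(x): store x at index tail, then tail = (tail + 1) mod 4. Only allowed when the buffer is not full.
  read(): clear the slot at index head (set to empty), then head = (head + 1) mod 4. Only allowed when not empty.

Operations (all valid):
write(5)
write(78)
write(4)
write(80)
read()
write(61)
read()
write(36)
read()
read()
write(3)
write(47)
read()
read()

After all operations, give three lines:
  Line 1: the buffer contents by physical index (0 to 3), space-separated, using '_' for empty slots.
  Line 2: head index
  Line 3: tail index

Answer: _ _ 3 47
2
0

Derivation:
write(5): buf=[5 _ _ _], head=0, tail=1, size=1
write(78): buf=[5 78 _ _], head=0, tail=2, size=2
write(4): buf=[5 78 4 _], head=0, tail=3, size=3
write(80): buf=[5 78 4 80], head=0, tail=0, size=4
read(): buf=[_ 78 4 80], head=1, tail=0, size=3
write(61): buf=[61 78 4 80], head=1, tail=1, size=4
read(): buf=[61 _ 4 80], head=2, tail=1, size=3
write(36): buf=[61 36 4 80], head=2, tail=2, size=4
read(): buf=[61 36 _ 80], head=3, tail=2, size=3
read(): buf=[61 36 _ _], head=0, tail=2, size=2
write(3): buf=[61 36 3 _], head=0, tail=3, size=3
write(47): buf=[61 36 3 47], head=0, tail=0, size=4
read(): buf=[_ 36 3 47], head=1, tail=0, size=3
read(): buf=[_ _ 3 47], head=2, tail=0, size=2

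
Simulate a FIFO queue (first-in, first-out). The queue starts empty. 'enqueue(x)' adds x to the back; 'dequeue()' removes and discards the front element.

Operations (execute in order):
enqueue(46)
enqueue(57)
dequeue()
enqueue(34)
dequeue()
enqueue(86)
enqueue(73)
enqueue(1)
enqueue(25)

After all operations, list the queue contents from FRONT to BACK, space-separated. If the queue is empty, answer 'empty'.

Answer: 34 86 73 1 25

Derivation:
enqueue(46): [46]
enqueue(57): [46, 57]
dequeue(): [57]
enqueue(34): [57, 34]
dequeue(): [34]
enqueue(86): [34, 86]
enqueue(73): [34, 86, 73]
enqueue(1): [34, 86, 73, 1]
enqueue(25): [34, 86, 73, 1, 25]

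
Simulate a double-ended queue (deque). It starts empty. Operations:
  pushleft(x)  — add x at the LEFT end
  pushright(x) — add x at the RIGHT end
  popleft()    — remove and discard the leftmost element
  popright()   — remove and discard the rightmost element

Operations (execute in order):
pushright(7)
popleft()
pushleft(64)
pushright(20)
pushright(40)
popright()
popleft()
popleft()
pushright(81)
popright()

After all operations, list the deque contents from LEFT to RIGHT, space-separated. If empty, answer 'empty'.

pushright(7): [7]
popleft(): []
pushleft(64): [64]
pushright(20): [64, 20]
pushright(40): [64, 20, 40]
popright(): [64, 20]
popleft(): [20]
popleft(): []
pushright(81): [81]
popright(): []

Answer: empty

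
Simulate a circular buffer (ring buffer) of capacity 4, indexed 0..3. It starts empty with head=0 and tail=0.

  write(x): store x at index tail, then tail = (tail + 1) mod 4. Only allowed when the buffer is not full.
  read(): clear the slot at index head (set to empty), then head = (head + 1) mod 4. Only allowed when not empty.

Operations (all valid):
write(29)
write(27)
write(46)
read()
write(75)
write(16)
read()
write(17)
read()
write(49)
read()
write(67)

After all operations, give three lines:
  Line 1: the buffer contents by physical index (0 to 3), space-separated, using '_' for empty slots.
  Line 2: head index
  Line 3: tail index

Answer: 16 17 49 67
0
0

Derivation:
write(29): buf=[29 _ _ _], head=0, tail=1, size=1
write(27): buf=[29 27 _ _], head=0, tail=2, size=2
write(46): buf=[29 27 46 _], head=0, tail=3, size=3
read(): buf=[_ 27 46 _], head=1, tail=3, size=2
write(75): buf=[_ 27 46 75], head=1, tail=0, size=3
write(16): buf=[16 27 46 75], head=1, tail=1, size=4
read(): buf=[16 _ 46 75], head=2, tail=1, size=3
write(17): buf=[16 17 46 75], head=2, tail=2, size=4
read(): buf=[16 17 _ 75], head=3, tail=2, size=3
write(49): buf=[16 17 49 75], head=3, tail=3, size=4
read(): buf=[16 17 49 _], head=0, tail=3, size=3
write(67): buf=[16 17 49 67], head=0, tail=0, size=4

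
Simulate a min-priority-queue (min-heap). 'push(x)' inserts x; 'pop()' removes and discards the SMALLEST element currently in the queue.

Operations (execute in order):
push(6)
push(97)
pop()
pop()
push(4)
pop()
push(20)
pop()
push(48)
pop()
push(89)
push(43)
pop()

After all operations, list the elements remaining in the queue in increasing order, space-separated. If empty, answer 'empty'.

push(6): heap contents = [6]
push(97): heap contents = [6, 97]
pop() → 6: heap contents = [97]
pop() → 97: heap contents = []
push(4): heap contents = [4]
pop() → 4: heap contents = []
push(20): heap contents = [20]
pop() → 20: heap contents = []
push(48): heap contents = [48]
pop() → 48: heap contents = []
push(89): heap contents = [89]
push(43): heap contents = [43, 89]
pop() → 43: heap contents = [89]

Answer: 89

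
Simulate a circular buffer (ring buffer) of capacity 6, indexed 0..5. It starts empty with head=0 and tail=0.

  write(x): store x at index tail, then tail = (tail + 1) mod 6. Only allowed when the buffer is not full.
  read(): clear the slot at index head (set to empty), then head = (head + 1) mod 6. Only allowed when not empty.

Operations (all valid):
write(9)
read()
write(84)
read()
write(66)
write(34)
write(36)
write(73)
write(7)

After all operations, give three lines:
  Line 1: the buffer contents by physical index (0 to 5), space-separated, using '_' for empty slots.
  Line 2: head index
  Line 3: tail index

write(9): buf=[9 _ _ _ _ _], head=0, tail=1, size=1
read(): buf=[_ _ _ _ _ _], head=1, tail=1, size=0
write(84): buf=[_ 84 _ _ _ _], head=1, tail=2, size=1
read(): buf=[_ _ _ _ _ _], head=2, tail=2, size=0
write(66): buf=[_ _ 66 _ _ _], head=2, tail=3, size=1
write(34): buf=[_ _ 66 34 _ _], head=2, tail=4, size=2
write(36): buf=[_ _ 66 34 36 _], head=2, tail=5, size=3
write(73): buf=[_ _ 66 34 36 73], head=2, tail=0, size=4
write(7): buf=[7 _ 66 34 36 73], head=2, tail=1, size=5

Answer: 7 _ 66 34 36 73
2
1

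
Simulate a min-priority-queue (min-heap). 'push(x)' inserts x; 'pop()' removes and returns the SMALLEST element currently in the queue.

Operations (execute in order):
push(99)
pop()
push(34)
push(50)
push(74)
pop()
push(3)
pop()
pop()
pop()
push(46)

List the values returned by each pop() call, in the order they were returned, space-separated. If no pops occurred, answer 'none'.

push(99): heap contents = [99]
pop() → 99: heap contents = []
push(34): heap contents = [34]
push(50): heap contents = [34, 50]
push(74): heap contents = [34, 50, 74]
pop() → 34: heap contents = [50, 74]
push(3): heap contents = [3, 50, 74]
pop() → 3: heap contents = [50, 74]
pop() → 50: heap contents = [74]
pop() → 74: heap contents = []
push(46): heap contents = [46]

Answer: 99 34 3 50 74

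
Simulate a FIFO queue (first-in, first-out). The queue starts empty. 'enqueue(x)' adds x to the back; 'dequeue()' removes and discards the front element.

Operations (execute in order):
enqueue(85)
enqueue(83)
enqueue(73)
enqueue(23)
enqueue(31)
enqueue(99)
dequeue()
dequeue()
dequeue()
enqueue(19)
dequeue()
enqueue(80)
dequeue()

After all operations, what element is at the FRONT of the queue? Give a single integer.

Answer: 99

Derivation:
enqueue(85): queue = [85]
enqueue(83): queue = [85, 83]
enqueue(73): queue = [85, 83, 73]
enqueue(23): queue = [85, 83, 73, 23]
enqueue(31): queue = [85, 83, 73, 23, 31]
enqueue(99): queue = [85, 83, 73, 23, 31, 99]
dequeue(): queue = [83, 73, 23, 31, 99]
dequeue(): queue = [73, 23, 31, 99]
dequeue(): queue = [23, 31, 99]
enqueue(19): queue = [23, 31, 99, 19]
dequeue(): queue = [31, 99, 19]
enqueue(80): queue = [31, 99, 19, 80]
dequeue(): queue = [99, 19, 80]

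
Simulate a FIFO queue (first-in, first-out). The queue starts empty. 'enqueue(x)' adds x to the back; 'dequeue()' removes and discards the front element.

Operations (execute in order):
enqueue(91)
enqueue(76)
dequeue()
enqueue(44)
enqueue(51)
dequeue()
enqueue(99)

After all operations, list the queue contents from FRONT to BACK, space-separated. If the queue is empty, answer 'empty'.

enqueue(91): [91]
enqueue(76): [91, 76]
dequeue(): [76]
enqueue(44): [76, 44]
enqueue(51): [76, 44, 51]
dequeue(): [44, 51]
enqueue(99): [44, 51, 99]

Answer: 44 51 99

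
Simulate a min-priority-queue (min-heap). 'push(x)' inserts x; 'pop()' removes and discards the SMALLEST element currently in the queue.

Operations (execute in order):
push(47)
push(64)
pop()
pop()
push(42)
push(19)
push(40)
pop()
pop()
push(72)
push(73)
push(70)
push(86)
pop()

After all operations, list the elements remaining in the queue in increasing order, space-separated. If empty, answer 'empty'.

Answer: 70 72 73 86

Derivation:
push(47): heap contents = [47]
push(64): heap contents = [47, 64]
pop() → 47: heap contents = [64]
pop() → 64: heap contents = []
push(42): heap contents = [42]
push(19): heap contents = [19, 42]
push(40): heap contents = [19, 40, 42]
pop() → 19: heap contents = [40, 42]
pop() → 40: heap contents = [42]
push(72): heap contents = [42, 72]
push(73): heap contents = [42, 72, 73]
push(70): heap contents = [42, 70, 72, 73]
push(86): heap contents = [42, 70, 72, 73, 86]
pop() → 42: heap contents = [70, 72, 73, 86]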